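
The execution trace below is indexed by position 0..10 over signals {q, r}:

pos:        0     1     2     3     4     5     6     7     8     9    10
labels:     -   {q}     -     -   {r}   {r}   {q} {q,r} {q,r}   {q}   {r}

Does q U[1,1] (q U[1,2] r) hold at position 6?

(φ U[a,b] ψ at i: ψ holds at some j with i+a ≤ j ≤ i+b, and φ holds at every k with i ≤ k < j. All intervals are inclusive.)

Holds

Need some j in [7,7] with (q U[1,2] r), and q at every k in [6,j-1].
  j=7: (q U[1,2] r) holds; q holds at every k in [6,6] → satisfied.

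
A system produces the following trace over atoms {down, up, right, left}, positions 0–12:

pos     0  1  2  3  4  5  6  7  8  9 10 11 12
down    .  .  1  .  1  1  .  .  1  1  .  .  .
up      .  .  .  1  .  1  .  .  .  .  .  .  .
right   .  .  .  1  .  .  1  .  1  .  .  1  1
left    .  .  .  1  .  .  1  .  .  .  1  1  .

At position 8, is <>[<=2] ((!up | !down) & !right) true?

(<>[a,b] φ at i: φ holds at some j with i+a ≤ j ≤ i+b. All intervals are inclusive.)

Holds

Check ((!up | !down) & !right) at each j in [8,10]:
  j=8: false
  j=9: true
  j=10: true
Found at j=9 → formula holds.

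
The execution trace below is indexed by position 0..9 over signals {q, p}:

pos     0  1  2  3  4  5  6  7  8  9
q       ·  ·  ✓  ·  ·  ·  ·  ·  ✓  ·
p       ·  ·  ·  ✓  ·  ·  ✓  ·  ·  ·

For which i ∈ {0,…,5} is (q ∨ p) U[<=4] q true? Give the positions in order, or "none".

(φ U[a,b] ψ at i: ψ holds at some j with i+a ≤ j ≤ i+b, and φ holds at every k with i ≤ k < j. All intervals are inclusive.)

Evaluate at each i in [0,5]:
  i=0: ✗ (lhs fails at k=0 before rhs at j=2)
  i=1: ✗ (lhs fails at k=1 before rhs at j=2)
  i=2: ✓ (rhs at j=2)
  i=3: ✗ (no rhs in [3,7])
  i=4: ✗ (lhs fails at k=4 before rhs at j=8)
  i=5: ✗ (lhs fails at k=5 before rhs at j=8)

2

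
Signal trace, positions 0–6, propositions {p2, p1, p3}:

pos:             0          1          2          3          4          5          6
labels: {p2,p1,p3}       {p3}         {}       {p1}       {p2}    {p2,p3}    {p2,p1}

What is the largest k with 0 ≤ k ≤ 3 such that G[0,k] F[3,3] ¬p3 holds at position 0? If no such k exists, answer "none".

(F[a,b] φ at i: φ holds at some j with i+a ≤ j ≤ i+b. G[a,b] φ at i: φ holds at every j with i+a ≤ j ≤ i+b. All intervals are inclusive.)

1

F[3,3] ¬p3 must hold from j=0 onward; find where it first fails.
  j=0: holds
  j=1: holds
  j=2: fails
Holds on [0,1], so largest k = 1.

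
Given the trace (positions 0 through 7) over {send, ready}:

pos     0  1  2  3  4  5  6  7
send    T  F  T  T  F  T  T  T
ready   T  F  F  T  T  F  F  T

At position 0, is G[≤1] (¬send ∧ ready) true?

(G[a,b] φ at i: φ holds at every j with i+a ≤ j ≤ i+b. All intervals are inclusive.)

Does not hold

Check (¬send ∧ ready) at every j in [0,1]:
  j=0: false
  j=1: false
Fails at j=0 → formula fails.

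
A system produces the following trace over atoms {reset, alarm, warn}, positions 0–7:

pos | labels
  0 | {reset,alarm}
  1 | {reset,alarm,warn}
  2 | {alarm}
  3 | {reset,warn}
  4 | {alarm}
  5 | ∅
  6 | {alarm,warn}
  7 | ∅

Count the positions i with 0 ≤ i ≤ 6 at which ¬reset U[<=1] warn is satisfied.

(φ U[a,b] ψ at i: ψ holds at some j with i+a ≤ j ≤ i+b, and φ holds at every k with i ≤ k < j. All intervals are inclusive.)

Evaluate at each i in [0,6]:
  i=0: ✗ (lhs fails at k=0 before rhs at j=1)
  i=1: ✓ (rhs at j=1)
  i=2: ✓ (rhs at j=3; lhs holds on [2,2])
  i=3: ✓ (rhs at j=3)
  i=4: ✗ (no rhs in [4,5])
  i=5: ✓ (rhs at j=6; lhs holds on [5,5])
  i=6: ✓ (rhs at j=6)
Positions where it holds: {1, 2, 3, 5, 6} → 5.

5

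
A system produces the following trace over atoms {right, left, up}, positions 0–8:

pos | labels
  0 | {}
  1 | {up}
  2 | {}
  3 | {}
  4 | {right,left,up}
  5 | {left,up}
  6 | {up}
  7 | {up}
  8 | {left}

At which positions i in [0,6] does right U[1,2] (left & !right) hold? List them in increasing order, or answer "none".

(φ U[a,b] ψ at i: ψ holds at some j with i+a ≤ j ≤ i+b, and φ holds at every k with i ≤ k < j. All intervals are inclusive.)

4

Evaluate at each i in [0,6]:
  i=0: ✗ (no rhs in [1,2])
  i=1: ✗ (no rhs in [2,3])
  i=2: ✗ (no rhs in [3,4])
  i=3: ✗ (lhs fails at k=3 before rhs at j=5)
  i=4: ✓ (rhs at j=5; lhs holds on [4,4])
  i=5: ✗ (no rhs in [6,7])
  i=6: ✗ (lhs fails at k=6 before rhs at j=8)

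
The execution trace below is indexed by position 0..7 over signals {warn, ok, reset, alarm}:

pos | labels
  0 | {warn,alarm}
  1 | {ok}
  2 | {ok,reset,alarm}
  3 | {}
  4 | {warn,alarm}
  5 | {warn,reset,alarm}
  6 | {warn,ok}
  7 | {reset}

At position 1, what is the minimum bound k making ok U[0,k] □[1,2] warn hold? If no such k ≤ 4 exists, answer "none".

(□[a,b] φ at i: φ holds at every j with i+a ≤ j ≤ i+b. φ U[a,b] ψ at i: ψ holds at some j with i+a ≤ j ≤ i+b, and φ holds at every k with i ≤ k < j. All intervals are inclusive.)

2

Need earliest j ≥ 1 with □[1,2] warn, and ok at every k in [1,j-1].
  j=1: rhs fails.
  j=2: rhs fails.
  j=3: rhs holds; lhs holds on [1,2]. k = 2.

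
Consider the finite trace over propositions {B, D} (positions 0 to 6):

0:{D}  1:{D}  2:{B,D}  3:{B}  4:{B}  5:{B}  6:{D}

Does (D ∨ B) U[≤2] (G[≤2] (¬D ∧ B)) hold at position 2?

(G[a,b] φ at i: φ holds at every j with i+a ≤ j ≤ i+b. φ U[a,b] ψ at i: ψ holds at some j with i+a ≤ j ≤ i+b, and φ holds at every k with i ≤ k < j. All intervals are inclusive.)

Need some j in [2,4] with G[≤2] (¬D ∧ B), and (D ∨ B) at every k in [2,j-1].
  j=2: G[≤2] (¬D ∧ B) — fails at 2.
  j=3: G[≤2] (¬D ∧ B) holds; (D ∨ B) holds at every k in [2,2] → satisfied.

Holds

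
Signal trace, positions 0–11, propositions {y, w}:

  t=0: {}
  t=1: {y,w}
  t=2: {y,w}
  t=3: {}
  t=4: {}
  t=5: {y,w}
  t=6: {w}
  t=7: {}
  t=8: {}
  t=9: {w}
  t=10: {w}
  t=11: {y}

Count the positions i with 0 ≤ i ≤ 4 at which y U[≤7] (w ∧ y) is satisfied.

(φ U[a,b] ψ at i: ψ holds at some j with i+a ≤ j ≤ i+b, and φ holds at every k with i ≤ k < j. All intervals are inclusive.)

Evaluate at each i in [0,4]:
  i=0: ✗ (lhs fails at k=0 before rhs at j=1)
  i=1: ✓ (rhs at j=1)
  i=2: ✓ (rhs at j=2)
  i=3: ✗ (lhs fails at k=3 before rhs at j=5)
  i=4: ✗ (lhs fails at k=4 before rhs at j=5)
Positions where it holds: {1, 2} → 2.

2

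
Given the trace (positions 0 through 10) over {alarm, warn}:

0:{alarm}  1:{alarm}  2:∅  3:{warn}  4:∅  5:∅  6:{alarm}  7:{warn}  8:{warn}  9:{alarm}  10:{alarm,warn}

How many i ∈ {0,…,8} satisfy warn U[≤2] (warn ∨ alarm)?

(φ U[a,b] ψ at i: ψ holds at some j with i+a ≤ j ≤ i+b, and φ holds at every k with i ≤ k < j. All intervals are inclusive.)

6

Evaluate at each i in [0,8]:
  i=0: ✓ (rhs at j=0)
  i=1: ✓ (rhs at j=1)
  i=2: ✗ (lhs fails at k=2 before rhs at j=3)
  i=3: ✓ (rhs at j=3)
  i=4: ✗ (lhs fails at k=4 before rhs at j=6)
  i=5: ✗ (lhs fails at k=5 before rhs at j=6)
  i=6: ✓ (rhs at j=6)
  i=7: ✓ (rhs at j=7)
  i=8: ✓ (rhs at j=8)
Positions where it holds: {0, 1, 3, 6, 7, 8} → 6.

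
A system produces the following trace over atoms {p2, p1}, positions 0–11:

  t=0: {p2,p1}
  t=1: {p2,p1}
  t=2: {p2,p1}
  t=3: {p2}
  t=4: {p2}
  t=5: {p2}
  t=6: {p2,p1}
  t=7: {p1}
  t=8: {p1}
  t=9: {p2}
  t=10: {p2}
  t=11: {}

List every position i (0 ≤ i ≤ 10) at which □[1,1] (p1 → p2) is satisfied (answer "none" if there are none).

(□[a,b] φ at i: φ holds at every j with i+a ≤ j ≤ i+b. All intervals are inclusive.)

0, 1, 2, 3, 4, 5, 8, 9, 10

Evaluate at each i in [0,10]:
  i=0: ✓ (all of [1,1])
  i=1: ✓ (all of [2,2])
  i=2: ✓ (all of [3,3])
  i=3: ✓ (all of [4,4])
  i=4: ✓ (all of [5,5])
  i=5: ✓ (all of [6,6])
  i=6: ✗ (fails at j=7)
  i=7: ✗ (fails at j=8)
  i=8: ✓ (all of [9,9])
  i=9: ✓ (all of [10,10])
  i=10: ✓ (all of [11,11])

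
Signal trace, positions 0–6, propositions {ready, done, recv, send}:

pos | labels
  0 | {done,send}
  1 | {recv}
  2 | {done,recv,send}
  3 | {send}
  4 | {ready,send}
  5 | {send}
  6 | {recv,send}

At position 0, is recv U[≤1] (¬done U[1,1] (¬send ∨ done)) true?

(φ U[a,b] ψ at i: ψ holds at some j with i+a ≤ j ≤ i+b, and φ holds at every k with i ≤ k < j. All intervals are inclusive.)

False

Need some j in [0,1] with (¬done U[1,1] (¬send ∨ done)), and recv at every k in [0,j-1].
  j=0: (¬done U[1,1] (¬send ∨ done)) — fails.
  j=1: (¬done U[1,1] (¬send ∨ done)) holds, but recv fails at k=0 → not this j.
No j in the window works → until fails.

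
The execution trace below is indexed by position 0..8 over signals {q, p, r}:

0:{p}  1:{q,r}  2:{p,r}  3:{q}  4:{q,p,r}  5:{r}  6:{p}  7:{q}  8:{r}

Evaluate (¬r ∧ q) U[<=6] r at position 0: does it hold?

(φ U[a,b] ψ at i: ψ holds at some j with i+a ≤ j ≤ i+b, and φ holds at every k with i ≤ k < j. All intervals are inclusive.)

Need some j in [0,6] with r, and (¬r ∧ q) at every k in [0,j-1].
  j=0: r false.
  j=1: r holds, but (¬r ∧ q) fails at k=0 → not this j.
  j=2: r holds, but (¬r ∧ q) fails at k=0 → not this j.
  j=3: r false.
  j=4: r holds, but (¬r ∧ q) fails at k=0 → not this j.
  j=5: r holds, but (¬r ∧ q) fails at k=0 → not this j.
  j=6: r false.
No j in the window works → until fails.

No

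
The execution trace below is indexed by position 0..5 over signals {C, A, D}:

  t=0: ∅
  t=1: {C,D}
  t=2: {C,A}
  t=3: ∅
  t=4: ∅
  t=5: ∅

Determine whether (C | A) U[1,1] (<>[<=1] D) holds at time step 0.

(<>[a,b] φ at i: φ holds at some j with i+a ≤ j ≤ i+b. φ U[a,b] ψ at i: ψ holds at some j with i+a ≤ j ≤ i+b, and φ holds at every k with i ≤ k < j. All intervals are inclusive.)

False

Need some j in [1,1] with <>[<=1] D, and (C | A) at every k in [0,j-1].
  j=1: <>[<=1] D holds, but (C | A) fails at k=0 → not this j.
No j in the window works → until fails.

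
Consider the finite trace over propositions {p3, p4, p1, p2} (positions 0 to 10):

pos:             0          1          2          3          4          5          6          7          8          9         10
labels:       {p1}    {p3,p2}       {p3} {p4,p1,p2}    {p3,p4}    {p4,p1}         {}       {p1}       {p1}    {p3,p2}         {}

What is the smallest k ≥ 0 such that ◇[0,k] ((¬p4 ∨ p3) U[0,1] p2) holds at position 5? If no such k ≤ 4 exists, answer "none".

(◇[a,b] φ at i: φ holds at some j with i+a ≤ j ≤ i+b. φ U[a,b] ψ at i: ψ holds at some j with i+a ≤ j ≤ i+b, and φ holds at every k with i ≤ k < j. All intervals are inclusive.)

3

Scan j = 5,6,… for ((¬p4 ∨ p3) U[0,1] p2):
  j=5: fails
  j=6: fails
  j=7: fails
  j=8: holds
First hit at j=8, so smallest k = 8-5 = 3.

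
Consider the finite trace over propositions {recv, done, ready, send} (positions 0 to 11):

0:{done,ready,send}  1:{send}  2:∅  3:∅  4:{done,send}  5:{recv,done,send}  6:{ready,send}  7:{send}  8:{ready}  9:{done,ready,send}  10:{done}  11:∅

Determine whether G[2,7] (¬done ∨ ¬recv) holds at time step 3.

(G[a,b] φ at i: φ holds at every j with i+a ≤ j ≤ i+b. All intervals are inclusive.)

False

Check (¬done ∨ ¬recv) at every j in [5,10]:
  j=5: false
  j=6: true
  j=7: true
  j=8: true
  j=9: true
  j=10: true
Fails at j=5 → formula fails.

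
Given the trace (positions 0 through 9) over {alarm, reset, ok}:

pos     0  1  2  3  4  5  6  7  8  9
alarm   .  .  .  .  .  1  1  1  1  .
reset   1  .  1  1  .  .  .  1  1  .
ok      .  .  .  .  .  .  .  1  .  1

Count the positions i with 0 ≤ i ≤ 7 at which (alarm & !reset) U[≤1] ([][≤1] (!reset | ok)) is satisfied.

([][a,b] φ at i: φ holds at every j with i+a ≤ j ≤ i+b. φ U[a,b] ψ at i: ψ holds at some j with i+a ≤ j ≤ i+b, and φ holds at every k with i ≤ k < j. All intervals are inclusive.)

Evaluate at each i in [0,7]:
  i=0: ✗ (no rhs in [0,1])
  i=1: ✗ (no rhs in [1,2])
  i=2: ✗ (no rhs in [2,3])
  i=3: ✗ (lhs fails at k=3 before rhs at j=4)
  i=4: ✓ (rhs at j=4)
  i=5: ✓ (rhs at j=5)
  i=6: ✓ (rhs at j=6)
  i=7: ✗ (no rhs in [7,8])
Positions where it holds: {4, 5, 6} → 3.

3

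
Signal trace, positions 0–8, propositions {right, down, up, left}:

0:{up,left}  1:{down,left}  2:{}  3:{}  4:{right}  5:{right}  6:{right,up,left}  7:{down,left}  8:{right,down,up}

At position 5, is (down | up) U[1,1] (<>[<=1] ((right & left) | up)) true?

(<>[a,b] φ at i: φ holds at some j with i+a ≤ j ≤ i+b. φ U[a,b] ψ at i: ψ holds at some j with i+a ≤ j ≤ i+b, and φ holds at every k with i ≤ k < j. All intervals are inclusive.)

Does not hold

Need some j in [6,6] with <>[<=1] ((right & left) | up), and (down | up) at every k in [5,j-1].
  j=6: <>[<=1] ((right & left) | up) holds, but (down | up) fails at k=5 → not this j.
No j in the window works → until fails.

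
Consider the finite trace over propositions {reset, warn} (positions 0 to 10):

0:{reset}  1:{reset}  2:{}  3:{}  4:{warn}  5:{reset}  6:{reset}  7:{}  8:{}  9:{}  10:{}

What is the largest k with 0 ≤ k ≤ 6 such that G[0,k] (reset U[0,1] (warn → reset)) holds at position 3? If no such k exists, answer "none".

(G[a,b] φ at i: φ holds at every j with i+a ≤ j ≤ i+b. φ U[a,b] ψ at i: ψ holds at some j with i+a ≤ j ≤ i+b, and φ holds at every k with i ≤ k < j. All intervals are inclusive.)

0

(reset U[0,1] (warn → reset)) must hold from j=3 onward; find where it first fails.
  j=3: holds
  j=4: fails
Holds on [3,3], so largest k = 0.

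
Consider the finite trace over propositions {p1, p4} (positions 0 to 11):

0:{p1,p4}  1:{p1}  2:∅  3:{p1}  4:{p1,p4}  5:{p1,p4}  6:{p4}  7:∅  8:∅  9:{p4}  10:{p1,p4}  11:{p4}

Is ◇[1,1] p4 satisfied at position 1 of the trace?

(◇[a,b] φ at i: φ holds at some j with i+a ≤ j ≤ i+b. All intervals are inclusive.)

Check p4 at each j in [2,2]:
  j=2: false
No position in the window satisfies it → formula fails.

False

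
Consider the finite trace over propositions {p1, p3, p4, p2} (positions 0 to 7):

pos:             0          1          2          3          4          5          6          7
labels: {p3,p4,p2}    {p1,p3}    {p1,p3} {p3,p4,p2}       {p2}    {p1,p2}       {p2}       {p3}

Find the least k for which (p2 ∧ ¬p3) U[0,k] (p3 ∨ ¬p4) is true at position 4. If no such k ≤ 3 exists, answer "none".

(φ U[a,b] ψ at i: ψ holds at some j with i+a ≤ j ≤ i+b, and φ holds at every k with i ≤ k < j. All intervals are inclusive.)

0

Need earliest j ≥ 4 with (p3 ∨ ¬p4), and (p2 ∧ ¬p3) at every k in [4,j-1].
  j=4: rhs holds (empty prefix). k = 0.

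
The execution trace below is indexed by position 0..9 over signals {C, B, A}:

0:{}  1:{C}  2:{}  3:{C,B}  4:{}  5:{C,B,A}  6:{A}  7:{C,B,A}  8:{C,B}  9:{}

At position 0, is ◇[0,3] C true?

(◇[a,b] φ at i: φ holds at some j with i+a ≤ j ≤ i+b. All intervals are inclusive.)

Check C at each j in [0,3]:
  j=0: false
  j=1: true
  j=2: false
  j=3: true
Found at j=1 → formula holds.

True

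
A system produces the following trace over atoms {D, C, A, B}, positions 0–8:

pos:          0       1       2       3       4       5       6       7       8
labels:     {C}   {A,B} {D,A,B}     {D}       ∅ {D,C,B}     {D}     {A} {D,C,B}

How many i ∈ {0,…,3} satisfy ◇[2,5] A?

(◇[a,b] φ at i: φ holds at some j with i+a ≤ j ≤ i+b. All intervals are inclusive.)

3

Evaluate at each i in [0,3]:
  i=0: ✓ (witness j=2)
  i=1: ✗ (none in [3,6])
  i=2: ✓ (witness j=7)
  i=3: ✓ (witness j=7)
Positions where it holds: {0, 2, 3} → 3.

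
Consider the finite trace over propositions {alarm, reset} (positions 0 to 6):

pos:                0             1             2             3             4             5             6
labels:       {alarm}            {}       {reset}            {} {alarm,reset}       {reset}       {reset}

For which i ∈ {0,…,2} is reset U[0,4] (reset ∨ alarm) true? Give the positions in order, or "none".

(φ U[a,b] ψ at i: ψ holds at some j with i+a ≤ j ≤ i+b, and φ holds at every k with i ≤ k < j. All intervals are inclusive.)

0, 2

Evaluate at each i in [0,2]:
  i=0: ✓ (rhs at j=0)
  i=1: ✗ (lhs fails at k=1 before rhs at j=2)
  i=2: ✓ (rhs at j=2)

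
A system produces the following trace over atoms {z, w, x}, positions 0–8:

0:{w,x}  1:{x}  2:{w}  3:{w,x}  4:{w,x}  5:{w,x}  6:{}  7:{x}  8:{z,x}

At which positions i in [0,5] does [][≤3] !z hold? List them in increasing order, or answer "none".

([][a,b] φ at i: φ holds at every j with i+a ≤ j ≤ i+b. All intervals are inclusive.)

Evaluate at each i in [0,5]:
  i=0: ✓ (all of [0,3])
  i=1: ✓ (all of [1,4])
  i=2: ✓ (all of [2,5])
  i=3: ✓ (all of [3,6])
  i=4: ✓ (all of [4,7])
  i=5: ✗ (fails at j=8)

0, 1, 2, 3, 4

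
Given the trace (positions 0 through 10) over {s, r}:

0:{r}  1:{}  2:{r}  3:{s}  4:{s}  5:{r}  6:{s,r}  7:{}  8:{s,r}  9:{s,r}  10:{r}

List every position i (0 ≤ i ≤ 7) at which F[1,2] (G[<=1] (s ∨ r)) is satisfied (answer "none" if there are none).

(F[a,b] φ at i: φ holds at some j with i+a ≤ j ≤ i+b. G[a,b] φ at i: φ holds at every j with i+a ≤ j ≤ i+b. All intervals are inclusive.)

0, 1, 2, 3, 4, 6, 7

Evaluate at each i in [0,7]:
  i=0: ✓ (witness j=2)
  i=1: ✓ (witness j=2)
  i=2: ✓ (witness j=3)
  i=3: ✓ (witness j=4)
  i=4: ✓ (witness j=5)
  i=5: ✗ (none in [6,7])
  i=6: ✓ (witness j=8)
  i=7: ✓ (witness j=8)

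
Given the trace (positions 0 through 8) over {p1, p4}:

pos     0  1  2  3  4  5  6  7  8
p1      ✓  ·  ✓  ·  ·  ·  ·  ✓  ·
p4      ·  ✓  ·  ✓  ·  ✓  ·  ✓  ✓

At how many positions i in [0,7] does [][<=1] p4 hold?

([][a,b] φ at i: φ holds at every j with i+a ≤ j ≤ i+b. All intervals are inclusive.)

1

Evaluate at each i in [0,7]:
  i=0: ✗ (fails at j=0)
  i=1: ✗ (fails at j=2)
  i=2: ✗ (fails at j=2)
  i=3: ✗ (fails at j=4)
  i=4: ✗ (fails at j=4)
  i=5: ✗ (fails at j=6)
  i=6: ✗ (fails at j=6)
  i=7: ✓ (all of [7,8])
Positions where it holds: {7} → 1.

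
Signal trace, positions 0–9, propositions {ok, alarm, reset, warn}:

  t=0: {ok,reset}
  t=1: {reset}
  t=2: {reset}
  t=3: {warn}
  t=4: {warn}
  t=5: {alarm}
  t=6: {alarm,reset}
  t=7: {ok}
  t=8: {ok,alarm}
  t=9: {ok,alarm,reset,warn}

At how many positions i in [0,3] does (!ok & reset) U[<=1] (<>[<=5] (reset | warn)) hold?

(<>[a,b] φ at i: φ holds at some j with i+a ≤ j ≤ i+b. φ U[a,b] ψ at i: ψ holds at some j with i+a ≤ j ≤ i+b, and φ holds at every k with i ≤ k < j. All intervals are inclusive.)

4

Evaluate at each i in [0,3]:
  i=0: ✓ (rhs at j=0)
  i=1: ✓ (rhs at j=1)
  i=2: ✓ (rhs at j=2)
  i=3: ✓ (rhs at j=3)
Positions where it holds: {0, 1, 2, 3} → 4.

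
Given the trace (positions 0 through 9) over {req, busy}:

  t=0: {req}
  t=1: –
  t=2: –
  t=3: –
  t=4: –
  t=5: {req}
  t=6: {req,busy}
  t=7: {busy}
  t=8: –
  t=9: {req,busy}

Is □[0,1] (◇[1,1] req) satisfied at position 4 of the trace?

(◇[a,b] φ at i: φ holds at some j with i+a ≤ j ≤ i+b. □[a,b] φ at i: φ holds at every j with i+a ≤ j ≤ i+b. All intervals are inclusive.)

Check ◇[1,1] req at every j in [4,5]:
  j=4: holds (witness at 5)
  j=5: holds (witness at 6)
All positions satisfy it → formula holds.

True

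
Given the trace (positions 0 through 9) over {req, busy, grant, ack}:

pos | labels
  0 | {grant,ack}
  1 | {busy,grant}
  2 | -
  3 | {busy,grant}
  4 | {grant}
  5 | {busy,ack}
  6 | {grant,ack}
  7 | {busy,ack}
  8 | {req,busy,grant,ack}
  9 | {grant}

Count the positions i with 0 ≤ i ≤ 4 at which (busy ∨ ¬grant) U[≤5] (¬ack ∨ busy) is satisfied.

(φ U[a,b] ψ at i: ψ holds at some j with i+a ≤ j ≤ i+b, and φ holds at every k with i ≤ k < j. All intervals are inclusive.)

4

Evaluate at each i in [0,4]:
  i=0: ✗ (lhs fails at k=0 before rhs at j=1)
  i=1: ✓ (rhs at j=1)
  i=2: ✓ (rhs at j=2)
  i=3: ✓ (rhs at j=3)
  i=4: ✓ (rhs at j=4)
Positions where it holds: {1, 2, 3, 4} → 4.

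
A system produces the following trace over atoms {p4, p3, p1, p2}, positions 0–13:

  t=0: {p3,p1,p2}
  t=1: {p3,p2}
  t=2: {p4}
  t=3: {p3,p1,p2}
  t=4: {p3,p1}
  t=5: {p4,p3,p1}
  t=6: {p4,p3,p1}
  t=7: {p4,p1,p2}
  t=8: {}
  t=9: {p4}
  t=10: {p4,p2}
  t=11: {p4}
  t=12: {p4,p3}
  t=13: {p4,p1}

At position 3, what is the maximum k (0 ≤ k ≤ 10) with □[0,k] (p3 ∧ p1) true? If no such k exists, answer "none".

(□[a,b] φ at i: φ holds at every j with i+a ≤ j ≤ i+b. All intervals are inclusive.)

(p3 ∧ p1) must hold from j=3 onward; find where it first fails.
  j=3: holds
  j=4: holds
  j=5: holds
  j=6: holds
  j=7: fails
Holds on [3,6], so largest k = 3.

3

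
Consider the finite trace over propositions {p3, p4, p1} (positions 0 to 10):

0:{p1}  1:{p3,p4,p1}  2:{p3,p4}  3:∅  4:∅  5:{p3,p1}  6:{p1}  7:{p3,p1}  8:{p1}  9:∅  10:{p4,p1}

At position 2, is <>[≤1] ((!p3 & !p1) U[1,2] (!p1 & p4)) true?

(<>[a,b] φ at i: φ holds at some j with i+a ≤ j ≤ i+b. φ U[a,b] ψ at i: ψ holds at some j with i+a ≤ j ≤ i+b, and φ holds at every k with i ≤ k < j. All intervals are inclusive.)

Does not hold

Check ((!p3 & !p1) U[1,2] (!p1 & p4)) at each j in [2,3]:
  j=2: fails
  j=3: fails
No position in the window satisfies it → formula fails.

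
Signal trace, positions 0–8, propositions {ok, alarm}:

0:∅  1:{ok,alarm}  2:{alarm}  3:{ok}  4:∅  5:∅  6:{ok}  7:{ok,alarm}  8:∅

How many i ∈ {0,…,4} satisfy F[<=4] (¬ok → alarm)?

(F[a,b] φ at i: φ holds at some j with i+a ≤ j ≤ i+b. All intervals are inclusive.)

Evaluate at each i in [0,4]:
  i=0: ✓ (witness j=1)
  i=1: ✓ (witness j=1)
  i=2: ✓ (witness j=2)
  i=3: ✓ (witness j=3)
  i=4: ✓ (witness j=6)
Positions where it holds: {0, 1, 2, 3, 4} → 5.

5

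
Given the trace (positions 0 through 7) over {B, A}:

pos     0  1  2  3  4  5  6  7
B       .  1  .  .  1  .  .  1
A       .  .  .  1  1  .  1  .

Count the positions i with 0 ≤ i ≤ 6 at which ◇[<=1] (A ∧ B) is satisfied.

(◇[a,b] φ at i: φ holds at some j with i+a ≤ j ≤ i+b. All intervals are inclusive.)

2

Evaluate at each i in [0,6]:
  i=0: ✗ (none in [0,1])
  i=1: ✗ (none in [1,2])
  i=2: ✗ (none in [2,3])
  i=3: ✓ (witness j=4)
  i=4: ✓ (witness j=4)
  i=5: ✗ (none in [5,6])
  i=6: ✗ (none in [6,7])
Positions where it holds: {3, 4} → 2.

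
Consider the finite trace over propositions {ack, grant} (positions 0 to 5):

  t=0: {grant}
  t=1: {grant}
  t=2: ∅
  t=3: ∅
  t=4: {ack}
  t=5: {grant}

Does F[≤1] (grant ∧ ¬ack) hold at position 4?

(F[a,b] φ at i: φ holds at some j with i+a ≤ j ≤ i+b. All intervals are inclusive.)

True

Check (grant ∧ ¬ack) at each j in [4,5]:
  j=4: false
  j=5: true
Found at j=5 → formula holds.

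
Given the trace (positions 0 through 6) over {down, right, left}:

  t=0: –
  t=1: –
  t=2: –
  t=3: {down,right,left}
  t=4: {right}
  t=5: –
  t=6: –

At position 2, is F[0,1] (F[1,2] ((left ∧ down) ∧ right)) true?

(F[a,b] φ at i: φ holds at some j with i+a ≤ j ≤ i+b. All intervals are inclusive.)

Holds

Check F[1,2] ((left ∧ down) ∧ right) at each j in [2,3]:
  j=2: holds (witness at 3)
  j=3: fails (none in [4,5])
Found at j=2 → formula holds.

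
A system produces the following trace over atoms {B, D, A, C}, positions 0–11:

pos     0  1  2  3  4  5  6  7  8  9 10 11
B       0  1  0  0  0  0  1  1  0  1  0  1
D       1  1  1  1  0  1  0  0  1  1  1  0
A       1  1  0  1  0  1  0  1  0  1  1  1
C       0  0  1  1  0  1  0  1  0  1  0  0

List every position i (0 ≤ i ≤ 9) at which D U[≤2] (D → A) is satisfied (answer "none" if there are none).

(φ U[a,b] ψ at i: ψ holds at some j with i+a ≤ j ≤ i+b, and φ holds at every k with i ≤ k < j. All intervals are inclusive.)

Evaluate at each i in [0,9]:
  i=0: ✓ (rhs at j=0)
  i=1: ✓ (rhs at j=1)
  i=2: ✓ (rhs at j=3; lhs holds on [2,2])
  i=3: ✓ (rhs at j=3)
  i=4: ✓ (rhs at j=4)
  i=5: ✓ (rhs at j=5)
  i=6: ✓ (rhs at j=6)
  i=7: ✓ (rhs at j=7)
  i=8: ✓ (rhs at j=9; lhs holds on [8,8])
  i=9: ✓ (rhs at j=9)

0, 1, 2, 3, 4, 5, 6, 7, 8, 9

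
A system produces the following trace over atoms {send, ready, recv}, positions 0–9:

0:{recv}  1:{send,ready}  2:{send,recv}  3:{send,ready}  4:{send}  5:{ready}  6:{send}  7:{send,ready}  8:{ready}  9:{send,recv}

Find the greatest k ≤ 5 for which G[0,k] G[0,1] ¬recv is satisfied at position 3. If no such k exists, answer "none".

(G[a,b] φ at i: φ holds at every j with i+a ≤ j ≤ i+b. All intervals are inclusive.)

4

G[0,1] ¬recv must hold from j=3 onward; find where it first fails.
  j=3: holds
  j=4: holds
  j=5: holds
  j=6: holds
  j=7: holds
  j=8: fails
Holds on [3,7], so largest k = 4.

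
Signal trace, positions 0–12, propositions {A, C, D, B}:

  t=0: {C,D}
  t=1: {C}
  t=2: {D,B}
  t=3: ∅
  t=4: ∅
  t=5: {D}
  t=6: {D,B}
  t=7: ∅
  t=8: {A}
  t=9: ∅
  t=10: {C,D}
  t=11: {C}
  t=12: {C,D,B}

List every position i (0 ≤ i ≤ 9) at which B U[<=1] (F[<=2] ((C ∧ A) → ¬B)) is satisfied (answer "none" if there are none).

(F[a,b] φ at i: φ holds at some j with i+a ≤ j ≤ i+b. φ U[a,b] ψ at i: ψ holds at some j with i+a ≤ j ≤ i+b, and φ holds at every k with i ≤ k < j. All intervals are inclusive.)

Evaluate at each i in [0,9]:
  i=0: ✓ (rhs at j=0)
  i=1: ✓ (rhs at j=1)
  i=2: ✓ (rhs at j=2)
  i=3: ✓ (rhs at j=3)
  i=4: ✓ (rhs at j=4)
  i=5: ✓ (rhs at j=5)
  i=6: ✓ (rhs at j=6)
  i=7: ✓ (rhs at j=7)
  i=8: ✓ (rhs at j=8)
  i=9: ✓ (rhs at j=9)

0, 1, 2, 3, 4, 5, 6, 7, 8, 9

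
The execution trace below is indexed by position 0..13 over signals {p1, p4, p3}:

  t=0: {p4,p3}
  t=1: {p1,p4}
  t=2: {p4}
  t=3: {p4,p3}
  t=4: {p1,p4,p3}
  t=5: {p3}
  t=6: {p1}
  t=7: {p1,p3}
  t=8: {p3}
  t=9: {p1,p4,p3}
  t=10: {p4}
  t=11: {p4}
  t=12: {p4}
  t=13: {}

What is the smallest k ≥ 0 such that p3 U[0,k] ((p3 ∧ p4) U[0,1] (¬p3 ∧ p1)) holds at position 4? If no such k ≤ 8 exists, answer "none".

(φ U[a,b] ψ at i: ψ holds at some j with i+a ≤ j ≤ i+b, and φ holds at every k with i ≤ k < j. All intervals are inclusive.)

Need earliest j ≥ 4 with ((p3 ∧ p4) U[0,1] (¬p3 ∧ p1)), and p3 at every k in [4,j-1].
  j=4: rhs fails.
  j=5: rhs fails.
  j=6: rhs holds; lhs holds on [4,5]. k = 2.

2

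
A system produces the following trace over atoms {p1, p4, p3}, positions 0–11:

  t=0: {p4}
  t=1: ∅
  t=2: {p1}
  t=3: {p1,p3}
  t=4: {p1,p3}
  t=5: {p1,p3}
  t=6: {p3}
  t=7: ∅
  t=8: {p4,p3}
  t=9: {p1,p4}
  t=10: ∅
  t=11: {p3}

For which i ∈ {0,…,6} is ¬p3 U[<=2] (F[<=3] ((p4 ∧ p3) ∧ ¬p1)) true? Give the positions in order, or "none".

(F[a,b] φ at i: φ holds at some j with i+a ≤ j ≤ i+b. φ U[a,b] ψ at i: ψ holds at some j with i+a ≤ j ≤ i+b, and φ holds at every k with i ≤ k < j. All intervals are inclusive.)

5, 6

Evaluate at each i in [0,6]:
  i=0: ✗ (no rhs in [0,2])
  i=1: ✗ (no rhs in [1,3])
  i=2: ✗ (no rhs in [2,4])
  i=3: ✗ (lhs fails at k=3 before rhs at j=5)
  i=4: ✗ (lhs fails at k=4 before rhs at j=5)
  i=5: ✓ (rhs at j=5)
  i=6: ✓ (rhs at j=6)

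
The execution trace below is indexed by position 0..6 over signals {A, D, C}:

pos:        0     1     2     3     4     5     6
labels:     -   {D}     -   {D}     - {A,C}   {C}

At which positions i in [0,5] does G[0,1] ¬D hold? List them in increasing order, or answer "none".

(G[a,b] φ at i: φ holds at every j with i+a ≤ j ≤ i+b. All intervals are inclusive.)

Evaluate at each i in [0,5]:
  i=0: ✗ (fails at j=1)
  i=1: ✗ (fails at j=1)
  i=2: ✗ (fails at j=3)
  i=3: ✗ (fails at j=3)
  i=4: ✓ (all of [4,5])
  i=5: ✓ (all of [5,6])

4, 5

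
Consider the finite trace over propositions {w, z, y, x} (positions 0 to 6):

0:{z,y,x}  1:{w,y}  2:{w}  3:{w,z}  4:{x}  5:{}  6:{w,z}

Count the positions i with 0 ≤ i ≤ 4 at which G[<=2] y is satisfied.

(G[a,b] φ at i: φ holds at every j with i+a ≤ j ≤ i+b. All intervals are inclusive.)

0

Evaluate at each i in [0,4]:
  i=0: ✗ (fails at j=2)
  i=1: ✗ (fails at j=2)
  i=2: ✗ (fails at j=2)
  i=3: ✗ (fails at j=3)
  i=4: ✗ (fails at j=4)
Positions where it holds: {} → 0.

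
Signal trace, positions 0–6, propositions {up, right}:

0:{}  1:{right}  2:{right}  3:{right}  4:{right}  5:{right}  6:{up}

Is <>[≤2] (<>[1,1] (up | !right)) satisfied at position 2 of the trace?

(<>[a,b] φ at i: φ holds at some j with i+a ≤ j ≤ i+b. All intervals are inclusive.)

Check <>[1,1] (up | !right) at each j in [2,4]:
  j=2: fails (none in [3,3])
  j=3: fails (none in [4,4])
  j=4: fails (none in [5,5])
No position in the window satisfies it → formula fails.

No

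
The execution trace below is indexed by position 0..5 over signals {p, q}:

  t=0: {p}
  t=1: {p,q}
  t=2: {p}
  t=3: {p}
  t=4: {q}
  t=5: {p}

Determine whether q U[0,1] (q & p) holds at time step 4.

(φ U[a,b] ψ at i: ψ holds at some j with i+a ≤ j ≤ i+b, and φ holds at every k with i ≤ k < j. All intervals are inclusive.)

Does not hold

Need some j in [4,5] with (q & p), and q at every k in [4,j-1].
  j=4: (q & p) false.
  j=5: (q & p) false.
No j in the window works → until fails.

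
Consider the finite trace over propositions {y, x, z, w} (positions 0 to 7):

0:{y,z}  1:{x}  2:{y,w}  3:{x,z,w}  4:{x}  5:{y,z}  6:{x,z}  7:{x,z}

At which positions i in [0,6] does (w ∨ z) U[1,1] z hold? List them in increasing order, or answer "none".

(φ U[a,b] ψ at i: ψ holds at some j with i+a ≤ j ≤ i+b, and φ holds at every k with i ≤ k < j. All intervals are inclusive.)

Evaluate at each i in [0,6]:
  i=0: ✗ (no rhs in [1,1])
  i=1: ✗ (no rhs in [2,2])
  i=2: ✓ (rhs at j=3; lhs holds on [2,2])
  i=3: ✗ (no rhs in [4,4])
  i=4: ✗ (lhs fails at k=4 before rhs at j=5)
  i=5: ✓ (rhs at j=6; lhs holds on [5,5])
  i=6: ✓ (rhs at j=7; lhs holds on [6,6])

2, 5, 6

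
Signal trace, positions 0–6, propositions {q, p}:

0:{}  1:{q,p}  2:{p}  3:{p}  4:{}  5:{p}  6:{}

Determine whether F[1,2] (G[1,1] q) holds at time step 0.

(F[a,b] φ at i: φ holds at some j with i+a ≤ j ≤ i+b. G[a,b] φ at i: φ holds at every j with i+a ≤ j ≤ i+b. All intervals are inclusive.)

Check G[1,1] q at each j in [1,2]:
  j=1: fails at 2
  j=2: fails at 3
No position in the window satisfies it → formula fails.

Does not hold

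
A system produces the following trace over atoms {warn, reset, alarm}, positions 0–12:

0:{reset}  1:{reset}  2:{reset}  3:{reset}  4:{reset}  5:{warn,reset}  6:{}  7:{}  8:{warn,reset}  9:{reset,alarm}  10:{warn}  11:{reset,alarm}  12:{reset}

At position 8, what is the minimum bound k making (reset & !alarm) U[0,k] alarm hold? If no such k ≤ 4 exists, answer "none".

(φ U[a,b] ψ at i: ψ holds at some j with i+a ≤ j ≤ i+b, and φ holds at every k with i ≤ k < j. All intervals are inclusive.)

1

Need earliest j ≥ 8 with alarm, and (reset & !alarm) at every k in [8,j-1].
  j=8: rhs fails.
  j=9: rhs holds; lhs holds on [8,8]. k = 1.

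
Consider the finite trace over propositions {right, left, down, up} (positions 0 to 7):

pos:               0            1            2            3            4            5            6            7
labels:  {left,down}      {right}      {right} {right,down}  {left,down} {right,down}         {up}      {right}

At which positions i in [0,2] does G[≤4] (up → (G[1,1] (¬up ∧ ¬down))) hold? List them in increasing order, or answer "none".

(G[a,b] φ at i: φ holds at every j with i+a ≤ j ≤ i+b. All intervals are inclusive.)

Evaluate at each i in [0,2]:
  i=0: ✓ (all of [0,4])
  i=1: ✓ (all of [1,5])
  i=2: ✓ (all of [2,6])

0, 1, 2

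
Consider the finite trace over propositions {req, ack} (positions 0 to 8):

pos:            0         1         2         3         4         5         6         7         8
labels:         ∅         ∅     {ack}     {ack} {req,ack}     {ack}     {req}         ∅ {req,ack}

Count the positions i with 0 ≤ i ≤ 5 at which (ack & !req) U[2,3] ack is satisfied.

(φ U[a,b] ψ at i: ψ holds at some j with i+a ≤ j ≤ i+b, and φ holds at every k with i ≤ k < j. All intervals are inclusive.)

Evaluate at each i in [0,5]:
  i=0: ✗ (lhs fails at k=0 before rhs at j=2)
  i=1: ✗ (lhs fails at k=1 before rhs at j=3)
  i=2: ✓ (rhs at j=4; lhs holds on [2,3])
  i=3: ✗ (lhs fails at k=4 before rhs at j=5)
  i=4: ✗ (no rhs in [6,7])
  i=5: ✗ (lhs fails at k=6 before rhs at j=8)
Positions where it holds: {2} → 1.

1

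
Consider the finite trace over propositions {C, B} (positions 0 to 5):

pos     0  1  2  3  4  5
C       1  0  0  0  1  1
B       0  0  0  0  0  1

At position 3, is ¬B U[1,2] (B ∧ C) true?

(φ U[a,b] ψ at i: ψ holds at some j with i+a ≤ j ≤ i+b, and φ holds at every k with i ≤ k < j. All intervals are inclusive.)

Need some j in [4,5] with (B ∧ C), and ¬B at every k in [3,j-1].
  j=4: (B ∧ C) false.
  j=5: (B ∧ C) holds; ¬B holds at every k in [3,4] → satisfied.

Yes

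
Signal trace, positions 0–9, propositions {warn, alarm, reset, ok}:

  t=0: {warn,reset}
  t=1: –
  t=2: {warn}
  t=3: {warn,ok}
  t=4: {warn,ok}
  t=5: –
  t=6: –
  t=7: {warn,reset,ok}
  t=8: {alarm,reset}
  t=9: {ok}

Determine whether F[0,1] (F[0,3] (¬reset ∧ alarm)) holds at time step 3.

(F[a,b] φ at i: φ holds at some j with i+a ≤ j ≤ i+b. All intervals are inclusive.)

Does not hold

Check F[0,3] (¬reset ∧ alarm) at each j in [3,4]:
  j=3: fails (none in [3,6])
  j=4: fails (none in [4,7])
No position in the window satisfies it → formula fails.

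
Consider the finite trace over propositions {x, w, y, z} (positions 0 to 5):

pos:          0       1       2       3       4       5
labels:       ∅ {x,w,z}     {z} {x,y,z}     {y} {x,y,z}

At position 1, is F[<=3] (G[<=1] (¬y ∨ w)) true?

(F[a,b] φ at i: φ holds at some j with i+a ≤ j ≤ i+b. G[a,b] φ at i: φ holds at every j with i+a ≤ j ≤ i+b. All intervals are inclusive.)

Check G[<=1] (¬y ∨ w) at each j in [1,4]:
  j=1: holds on [1,2]
  j=2: fails at 3
  j=3: fails at 3
  j=4: fails at 4
Found at j=1 → formula holds.

True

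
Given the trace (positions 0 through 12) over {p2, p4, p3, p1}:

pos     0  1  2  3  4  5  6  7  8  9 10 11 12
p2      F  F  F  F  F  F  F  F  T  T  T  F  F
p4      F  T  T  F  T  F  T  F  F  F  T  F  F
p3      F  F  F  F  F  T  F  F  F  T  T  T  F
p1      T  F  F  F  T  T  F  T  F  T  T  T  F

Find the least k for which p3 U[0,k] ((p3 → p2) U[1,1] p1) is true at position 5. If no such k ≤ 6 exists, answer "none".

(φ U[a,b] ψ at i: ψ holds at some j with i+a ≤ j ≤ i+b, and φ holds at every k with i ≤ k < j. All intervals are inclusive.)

1

Need earliest j ≥ 5 with ((p3 → p2) U[1,1] p1), and p3 at every k in [5,j-1].
  j=5: rhs fails.
  j=6: rhs holds; lhs holds on [5,5]. k = 1.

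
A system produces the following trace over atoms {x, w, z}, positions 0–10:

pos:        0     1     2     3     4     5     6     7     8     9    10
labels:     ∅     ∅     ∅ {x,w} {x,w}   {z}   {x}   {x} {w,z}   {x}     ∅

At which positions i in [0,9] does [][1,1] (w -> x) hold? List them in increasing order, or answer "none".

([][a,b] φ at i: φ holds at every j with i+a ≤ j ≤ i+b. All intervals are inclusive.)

Evaluate at each i in [0,9]:
  i=0: ✓ (all of [1,1])
  i=1: ✓ (all of [2,2])
  i=2: ✓ (all of [3,3])
  i=3: ✓ (all of [4,4])
  i=4: ✓ (all of [5,5])
  i=5: ✓ (all of [6,6])
  i=6: ✓ (all of [7,7])
  i=7: ✗ (fails at j=8)
  i=8: ✓ (all of [9,9])
  i=9: ✓ (all of [10,10])

0, 1, 2, 3, 4, 5, 6, 8, 9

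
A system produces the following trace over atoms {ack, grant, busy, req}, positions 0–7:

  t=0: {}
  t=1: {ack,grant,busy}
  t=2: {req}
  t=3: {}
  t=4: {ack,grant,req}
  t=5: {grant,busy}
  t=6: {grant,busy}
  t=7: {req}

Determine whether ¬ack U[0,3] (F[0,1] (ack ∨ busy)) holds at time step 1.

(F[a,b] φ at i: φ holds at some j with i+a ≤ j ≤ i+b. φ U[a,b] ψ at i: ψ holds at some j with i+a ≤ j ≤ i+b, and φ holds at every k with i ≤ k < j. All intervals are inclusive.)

Holds

Need some j in [1,4] with F[0,1] (ack ∨ busy), and ¬ack at every k in [1,j-1].
  j=1: F[0,1] (ack ∨ busy) holds; no prefix to check → satisfied.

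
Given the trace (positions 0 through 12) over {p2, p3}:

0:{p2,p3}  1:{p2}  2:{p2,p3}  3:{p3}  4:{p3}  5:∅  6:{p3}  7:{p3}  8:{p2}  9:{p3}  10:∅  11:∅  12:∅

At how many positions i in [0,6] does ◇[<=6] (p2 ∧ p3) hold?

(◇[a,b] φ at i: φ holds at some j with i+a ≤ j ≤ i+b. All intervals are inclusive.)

Evaluate at each i in [0,6]:
  i=0: ✓ (witness j=0)
  i=1: ✓ (witness j=2)
  i=2: ✓ (witness j=2)
  i=3: ✗ (none in [3,9])
  i=4: ✗ (none in [4,10])
  i=5: ✗ (none in [5,11])
  i=6: ✗ (none in [6,12])
Positions where it holds: {0, 1, 2} → 3.

3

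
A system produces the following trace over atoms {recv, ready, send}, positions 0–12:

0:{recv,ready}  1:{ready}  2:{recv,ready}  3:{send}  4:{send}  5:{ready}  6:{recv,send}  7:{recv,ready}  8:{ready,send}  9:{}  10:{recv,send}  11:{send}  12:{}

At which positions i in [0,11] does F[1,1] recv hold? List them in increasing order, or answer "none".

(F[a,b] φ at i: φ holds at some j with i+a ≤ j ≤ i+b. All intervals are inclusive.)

1, 5, 6, 9

Evaluate at each i in [0,11]:
  i=0: ✗ (none in [1,1])
  i=1: ✓ (witness j=2)
  i=2: ✗ (none in [3,3])
  i=3: ✗ (none in [4,4])
  i=4: ✗ (none in [5,5])
  i=5: ✓ (witness j=6)
  i=6: ✓ (witness j=7)
  i=7: ✗ (none in [8,8])
  i=8: ✗ (none in [9,9])
  i=9: ✓ (witness j=10)
  i=10: ✗ (none in [11,11])
  i=11: ✗ (none in [12,12])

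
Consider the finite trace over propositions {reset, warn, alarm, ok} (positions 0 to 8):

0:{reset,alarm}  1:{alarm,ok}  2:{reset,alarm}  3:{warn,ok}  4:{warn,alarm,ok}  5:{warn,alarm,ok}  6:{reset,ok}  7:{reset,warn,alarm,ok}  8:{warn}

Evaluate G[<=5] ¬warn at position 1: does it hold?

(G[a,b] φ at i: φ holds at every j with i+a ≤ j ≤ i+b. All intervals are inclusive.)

Check ¬warn at every j in [1,6]:
  j=1: true
  j=2: true
  j=3: false
  j=4: false
  j=5: false
  j=6: true
Fails at j=3 → formula fails.

No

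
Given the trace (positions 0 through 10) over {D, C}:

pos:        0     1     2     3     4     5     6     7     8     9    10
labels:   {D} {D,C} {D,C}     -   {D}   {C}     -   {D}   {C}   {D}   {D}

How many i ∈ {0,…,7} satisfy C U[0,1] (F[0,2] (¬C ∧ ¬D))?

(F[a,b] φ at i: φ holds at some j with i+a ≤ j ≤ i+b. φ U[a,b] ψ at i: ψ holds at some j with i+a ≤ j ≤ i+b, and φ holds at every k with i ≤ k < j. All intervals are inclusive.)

Evaluate at each i in [0,7]:
  i=0: ✗ (lhs fails at k=0 before rhs at j=1)
  i=1: ✓ (rhs at j=1)
  i=2: ✓ (rhs at j=2)
  i=3: ✓ (rhs at j=3)
  i=4: ✓ (rhs at j=4)
  i=5: ✓ (rhs at j=5)
  i=6: ✓ (rhs at j=6)
  i=7: ✗ (no rhs in [7,8])
Positions where it holds: {1, 2, 3, 4, 5, 6} → 6.

6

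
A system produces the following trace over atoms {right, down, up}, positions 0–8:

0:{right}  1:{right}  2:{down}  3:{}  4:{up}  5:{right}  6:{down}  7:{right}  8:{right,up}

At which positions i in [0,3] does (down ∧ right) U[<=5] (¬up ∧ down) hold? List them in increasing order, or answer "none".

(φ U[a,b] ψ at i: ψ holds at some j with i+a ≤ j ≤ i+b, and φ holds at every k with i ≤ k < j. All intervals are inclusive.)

2

Evaluate at each i in [0,3]:
  i=0: ✗ (lhs fails at k=0 before rhs at j=2)
  i=1: ✗ (lhs fails at k=1 before rhs at j=2)
  i=2: ✓ (rhs at j=2)
  i=3: ✗ (lhs fails at k=3 before rhs at j=6)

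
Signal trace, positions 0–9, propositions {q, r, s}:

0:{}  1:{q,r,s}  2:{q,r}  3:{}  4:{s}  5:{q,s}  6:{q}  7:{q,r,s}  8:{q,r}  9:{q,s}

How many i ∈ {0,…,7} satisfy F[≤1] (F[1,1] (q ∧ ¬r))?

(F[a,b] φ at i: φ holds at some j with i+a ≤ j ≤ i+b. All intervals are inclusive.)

Evaluate at each i in [0,7]:
  i=0: ✗ (none in [0,1])
  i=1: ✗ (none in [1,2])
  i=2: ✗ (none in [2,3])
  i=3: ✓ (witness j=4)
  i=4: ✓ (witness j=4)
  i=5: ✓ (witness j=5)
  i=6: ✗ (none in [6,7])
  i=7: ✓ (witness j=8)
Positions where it holds: {3, 4, 5, 7} → 4.

4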